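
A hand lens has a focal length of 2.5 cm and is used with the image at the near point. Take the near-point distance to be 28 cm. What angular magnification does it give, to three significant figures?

12.2

M = 1 + D/f = 1 + 28/2.5 = 12.200.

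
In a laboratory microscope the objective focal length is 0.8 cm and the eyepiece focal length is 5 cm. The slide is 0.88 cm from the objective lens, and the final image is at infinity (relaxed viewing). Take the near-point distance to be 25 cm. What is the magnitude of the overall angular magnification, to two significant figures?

Objective: 1/d_i = 1/f_obj - 1/d_o = 1/0.8 - 1/0.88 = 0.11364 cm^-1, so d_i = 8.800 cm.
m_obj = -d_i/d_o = -8.800/0.88 = -10.000.
Eyepiece angular magnification (image at infinity): M_eye = D/f_e = 25/5 = 5.000.
Overall M = m_obj x M_eye = (-10.000)(5.000) = -50.00.
|M| = 50.00.

50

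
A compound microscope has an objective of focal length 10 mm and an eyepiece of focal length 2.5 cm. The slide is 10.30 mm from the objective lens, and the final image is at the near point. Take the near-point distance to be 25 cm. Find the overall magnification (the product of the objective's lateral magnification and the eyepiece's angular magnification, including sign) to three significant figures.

-367

Convert to cm: f_obj = 10 mm = 1 cm; d_o = 10.30 mm = 1.03 cm.
Objective: 1/d_i = 1/f_obj - 1/d_o = 1/1 - 1/1.03 = 0.02913 cm^-1, so d_i = 34.333 cm.
m_obj = -d_i/d_o = -34.333/1.03 = -33.333.
Eyepiece angular magnification (image at near point): M_eye = 1 + D/f_e = 1 + 25/2.5 = 11.000.
Overall M = m_obj x M_eye = (-33.333)(11.000) = -366.67.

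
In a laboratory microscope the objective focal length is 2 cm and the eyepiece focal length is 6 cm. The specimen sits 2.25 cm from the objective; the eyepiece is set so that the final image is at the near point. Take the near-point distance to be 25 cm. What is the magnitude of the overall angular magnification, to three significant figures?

41.3

Objective: 1/d_i = 1/f_obj - 1/d_o = 1/2 - 1/2.25 = 0.05556 cm^-1, so d_i = 18.000 cm.
m_obj = -d_i/d_o = -18.000/2.25 = -8.000.
Eyepiece angular magnification (image at near point): M_eye = 1 + D/f_e = 1 + 25/6 = 5.167.
Overall M = m_obj x M_eye = (-8.000)(5.167) = -41.33.
|M| = 41.33.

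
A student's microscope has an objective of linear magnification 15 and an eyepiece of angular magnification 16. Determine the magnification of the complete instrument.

The overall magnification of a compound microscope is the product of the objective and eyepiece magnifications:
M = M_obj x M_eye = 15 x 16 = 240.

240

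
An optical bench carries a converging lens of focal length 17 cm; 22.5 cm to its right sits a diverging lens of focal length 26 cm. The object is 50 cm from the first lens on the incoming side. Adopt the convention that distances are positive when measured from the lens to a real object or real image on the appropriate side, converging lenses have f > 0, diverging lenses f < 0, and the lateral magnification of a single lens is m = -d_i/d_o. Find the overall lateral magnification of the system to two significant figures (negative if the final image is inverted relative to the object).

First lens: d_i1 = 1/(1/17 - 1/50) = 25.758 cm.
m_1 = -(25.758)/50 = -0.5152.
Since 25.758 cm > 22.5 cm, the first image lies past the second lens and serves as a virtual object: d_o2 = L - d_i1 = -3.258 cm.
Second lens: d_i2 = 1/(1/(-26) - 1/(-3.258)) = 3.724 cm.
m_2 = -(3.724)/(-3.258) = 1.1432.
Total m = m_1 x m_2 = (-0.5152)(1.1432) = -0.5889.

-0.59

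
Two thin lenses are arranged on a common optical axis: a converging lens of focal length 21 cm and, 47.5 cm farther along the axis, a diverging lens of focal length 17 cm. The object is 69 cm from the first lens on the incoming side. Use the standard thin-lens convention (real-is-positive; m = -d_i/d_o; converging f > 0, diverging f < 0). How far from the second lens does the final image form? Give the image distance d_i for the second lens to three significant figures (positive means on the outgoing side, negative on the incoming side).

Lens 1: 1/d_i1 = 1/f_1 - 1/d_o1 = 1/21 - 1/69 = 0.03313 cm^-1, so d_i1 = 30.188 cm.
The intermediate image is 30.188 cm to the right of lens 1, so d_o2 = L - d_i1 = 47.5 - 30.188 = 17.312 cm.
Lens 2: 1/d_i2 = 1/f_2 - 1/d_o2 = 1/(-17) - 1/(17.312) = -0.11659 cm^-1, so d_i2 = -8.577 cm.

-8.58 cm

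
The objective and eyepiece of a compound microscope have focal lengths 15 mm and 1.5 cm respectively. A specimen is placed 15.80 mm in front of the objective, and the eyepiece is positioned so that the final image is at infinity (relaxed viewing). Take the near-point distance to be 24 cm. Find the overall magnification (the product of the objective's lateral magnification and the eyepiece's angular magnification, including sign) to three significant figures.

Convert to cm: f_obj = 15 mm = 1.5 cm; d_o = 15.80 mm = 1.58 cm.
Objective: 1/d_i = 1/f_obj - 1/d_o = 1/1.5 - 1/1.58 = 0.03376 cm^-1, so d_i = 29.625 cm.
m_obj = -d_i/d_o = -29.625/1.58 = -18.750.
Eyepiece angular magnification (image at infinity): M_eye = D/f_e = 24/1.5 = 16.000.
Overall M = m_obj x M_eye = (-18.750)(16.000) = -300.00.

-300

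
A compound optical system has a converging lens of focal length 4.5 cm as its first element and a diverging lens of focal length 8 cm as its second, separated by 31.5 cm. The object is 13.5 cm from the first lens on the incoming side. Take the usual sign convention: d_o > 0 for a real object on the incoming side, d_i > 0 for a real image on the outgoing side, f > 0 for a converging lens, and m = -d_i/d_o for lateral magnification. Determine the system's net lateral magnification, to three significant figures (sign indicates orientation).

Lens 1: 1/d_i1 = 1/f_1 - 1/d_o1 = 1/4.5 - 1/13.5 = 0.14815 cm^-1, so d_i1 = 6.750 cm.
m_1 = -(6.750)/13.5 = -0.5000.
That image sits 24.750 cm in front of the second lens, so d_o2 = 24.750 cm.
Lens 2: 1/d_i2 = 1/f_2 - 1/d_o2 = 1/(-8) - 1/(24.750) = -0.16540 cm^-1, so d_i2 = -6.046 cm.
m_2 = -(-6.046)/(24.750) = 0.2443.
The system's lateral magnification is m_1 m_2 = (-0.5000)(0.2443) = -0.1221.

-0.122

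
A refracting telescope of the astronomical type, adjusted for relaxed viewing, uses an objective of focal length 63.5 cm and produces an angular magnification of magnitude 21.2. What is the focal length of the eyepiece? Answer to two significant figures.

3.0 cm

|M| = f_obj/f_eye, so f_eye = f_obj/|M| = 63.5/21.2 = 2.995 cm.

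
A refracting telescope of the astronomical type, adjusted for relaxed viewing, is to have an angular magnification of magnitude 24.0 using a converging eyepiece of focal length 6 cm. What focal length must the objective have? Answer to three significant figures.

144 cm

|M| = f_obj/|f_eye|, so f_obj = |M| x |f_eye| = 24.0 x 6 = 144.000 cm.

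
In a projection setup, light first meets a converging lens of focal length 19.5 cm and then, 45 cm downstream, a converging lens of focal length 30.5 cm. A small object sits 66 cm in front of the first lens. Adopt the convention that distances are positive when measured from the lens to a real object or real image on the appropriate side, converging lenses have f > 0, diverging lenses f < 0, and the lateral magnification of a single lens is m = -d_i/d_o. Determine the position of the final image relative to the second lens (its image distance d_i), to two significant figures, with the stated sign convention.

Lens 1: 1/d_i1 = 1/f_1 - 1/d_o1 = 1/19.5 - 1/66 = 0.03613 cm^-1, so d_i1 = 27.677 cm.
That image sits 17.323 cm in front of the second lens, so d_o2 = 17.323 cm.
Lens 2: 1/d_i2 = 1/f_2 - 1/d_o2 = 1/30.5 - 1/(17.323) = -0.02494 cm^-1, so d_i2 = -40.094 cm.

-40 cm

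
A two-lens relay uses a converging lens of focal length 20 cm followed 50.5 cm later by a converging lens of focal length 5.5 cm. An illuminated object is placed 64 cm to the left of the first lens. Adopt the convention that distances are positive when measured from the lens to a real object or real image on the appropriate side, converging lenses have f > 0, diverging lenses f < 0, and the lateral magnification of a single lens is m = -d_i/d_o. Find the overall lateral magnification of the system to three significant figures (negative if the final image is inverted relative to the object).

0.157

Applying the thin-lens equation to the first lens, 1/20 = 1/64 + 1/d_i1, which gives d_i1 = 29.091 cm.
Its lateral magnification is m_1 = -d_i1/d_o1 = -(29.091)/64 = -0.4545.
That image sits 21.409 cm in front of the second lens, so d_o2 = 21.409 cm.
Applying the thin-lens equation again with f_2 = 5.5 cm and d_o2 = 21.409 cm gives d_i2 = 7.401 cm.
m_2 = -(7.401)/(21.409) = -0.3457.
Overall magnification: m = m_1 m_2 = 0.1571.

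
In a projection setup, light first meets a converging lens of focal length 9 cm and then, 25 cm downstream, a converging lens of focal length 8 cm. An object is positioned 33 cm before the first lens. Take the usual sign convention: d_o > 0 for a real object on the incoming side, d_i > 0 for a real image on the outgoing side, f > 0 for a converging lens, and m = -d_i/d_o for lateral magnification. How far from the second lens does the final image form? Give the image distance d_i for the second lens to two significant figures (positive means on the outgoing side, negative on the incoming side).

22 cm

Applying the thin-lens equation to the first lens, 1/9 = 1/33 + 1/d_i1, which gives d_i1 = 12.375 cm.
The intermediate image is 12.375 cm to the right of lens 1, so d_o2 = L - d_i1 = 25 - 12.375 = 12.625 cm.
Applying the thin-lens equation again with f_2 = 8 cm and d_o2 = 12.625 cm gives d_i2 = 21.838 cm.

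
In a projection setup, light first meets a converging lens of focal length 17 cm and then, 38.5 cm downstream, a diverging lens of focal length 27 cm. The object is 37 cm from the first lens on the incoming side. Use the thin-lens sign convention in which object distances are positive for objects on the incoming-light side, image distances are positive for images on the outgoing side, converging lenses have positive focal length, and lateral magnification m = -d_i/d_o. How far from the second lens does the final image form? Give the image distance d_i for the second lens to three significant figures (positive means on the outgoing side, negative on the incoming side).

First lens: d_i1 = 1/(1/17 - 1/37) = 31.450 cm.
Object distance for lens 2: d_o2 = 38.5 - 31.450 = 7.050 cm.
Second lens: d_i2 = 1/(1/(-27) - 1/(7.050)) = -5.590 cm.

-5.59 cm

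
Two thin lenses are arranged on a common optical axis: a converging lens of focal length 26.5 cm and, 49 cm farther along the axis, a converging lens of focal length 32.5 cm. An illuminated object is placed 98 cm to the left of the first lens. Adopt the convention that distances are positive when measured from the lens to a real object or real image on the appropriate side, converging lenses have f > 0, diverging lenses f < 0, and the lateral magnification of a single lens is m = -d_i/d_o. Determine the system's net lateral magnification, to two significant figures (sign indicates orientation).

-0.61

Applying the thin-lens equation to the first lens, 1/26.5 = 1/98 + 1/d_i1, which gives d_i1 = 36.322 cm.
Its lateral magnification is m_1 = -d_i1/d_o1 = -(36.322)/98 = -0.3706.
Object distance for lens 2: d_o2 = 49 - 36.322 = 12.678 cm.
Applying the thin-lens equation again with f_2 = 32.5 cm and d_o2 = 12.678 cm gives d_i2 = -20.788 cm.
m_2 = -(-20.788)/(12.678) = 1.6396.
The system's lateral magnification is m_1 m_2 = (-0.3706)(1.6396) = -0.6077.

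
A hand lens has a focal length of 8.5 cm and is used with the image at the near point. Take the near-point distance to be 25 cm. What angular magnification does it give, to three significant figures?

M = 1 + D/f = 1 + 25/8.5 = 3.941.

3.94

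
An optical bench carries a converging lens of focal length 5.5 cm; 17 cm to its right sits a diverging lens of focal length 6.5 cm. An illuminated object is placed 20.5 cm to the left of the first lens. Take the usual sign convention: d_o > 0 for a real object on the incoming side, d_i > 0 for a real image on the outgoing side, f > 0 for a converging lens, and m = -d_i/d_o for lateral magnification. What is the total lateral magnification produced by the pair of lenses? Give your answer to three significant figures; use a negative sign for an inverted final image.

-0.149

Lens 1: 1/d_i1 = 1/f_1 - 1/d_o1 = 1/5.5 - 1/20.5 = 0.13304 cm^-1, so d_i1 = 7.517 cm.
m_1 = -(7.517)/20.5 = -0.3667.
The intermediate image is 7.517 cm to the right of lens 1, so d_o2 = L - d_i1 = 17 - 7.517 = 9.483 cm.
Lens 2: 1/d_i2 = 1/f_2 - 1/d_o2 = 1/(-6.5) - 1/(9.483) = -0.25929 cm^-1, so d_i2 = -3.857 cm.
m_2 = -(-3.857)/(9.483) = 0.4067.
Total m = m_1 x m_2 = (-0.3667)(0.4067) = -0.1491.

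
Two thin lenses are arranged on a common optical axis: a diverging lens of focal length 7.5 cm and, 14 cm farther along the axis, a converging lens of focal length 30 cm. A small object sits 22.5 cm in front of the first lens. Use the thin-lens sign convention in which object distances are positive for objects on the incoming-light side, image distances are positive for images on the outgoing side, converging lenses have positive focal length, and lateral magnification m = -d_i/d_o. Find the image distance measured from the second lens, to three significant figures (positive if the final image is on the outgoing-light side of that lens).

-56.7 cm

Applying the thin-lens equation to the first lens, 1/(-7.5) = 1/22.5 + 1/d_i1, which gives d_i1 = -5.625 cm.
With d_i1 < 0 the first image is virtual and lies on the object side; the object distance for lens 2 is d_o2 = 14 - (-5.625) = 19.625 cm.
Applying the thin-lens equation again with f_2 = 30 cm and d_o2 = 19.625 cm gives d_i2 = -56.747 cm.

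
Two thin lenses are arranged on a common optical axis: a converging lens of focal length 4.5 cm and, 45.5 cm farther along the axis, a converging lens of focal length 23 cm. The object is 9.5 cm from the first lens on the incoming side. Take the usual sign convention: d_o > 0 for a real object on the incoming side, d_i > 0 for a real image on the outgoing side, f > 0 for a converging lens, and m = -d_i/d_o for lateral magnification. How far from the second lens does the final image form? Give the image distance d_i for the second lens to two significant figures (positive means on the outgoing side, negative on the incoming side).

Lens 1: 1/d_i1 = 1/f_1 - 1/d_o1 = 1/4.5 - 1/9.5 = 0.11696 cm^-1, so d_i1 = 8.550 cm.
Object distance for lens 2: d_o2 = 45.5 - 8.550 = 36.950 cm.
Lens 2: 1/d_i2 = 1/f_2 - 1/d_o2 = 1/23 - 1/(36.950) = 0.01641 cm^-1, so d_i2 = 60.921 cm.

61 cm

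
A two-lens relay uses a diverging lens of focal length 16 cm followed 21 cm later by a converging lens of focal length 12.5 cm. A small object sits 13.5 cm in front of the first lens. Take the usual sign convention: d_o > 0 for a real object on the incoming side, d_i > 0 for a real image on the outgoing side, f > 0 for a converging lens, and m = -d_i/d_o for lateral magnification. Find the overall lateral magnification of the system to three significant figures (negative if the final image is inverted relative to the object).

-0.428

Applying the thin-lens equation to the first lens, 1/(-16) = 1/13.5 + 1/d_i1, which gives d_i1 = -7.322 cm.
Its lateral magnification is m_1 = -d_i1/d_o1 = -(-7.322)/13.5 = 0.5424.
The intermediate image is virtual, 7.322 cm to the left of lens 1, so d_o2 = L - d_i1 = 21 - (-7.322) = 28.322 cm.
Applying the thin-lens equation again with f_2 = 12.5 cm and d_o2 = 28.322 cm gives d_i2 = 22.375 cm.
m_2 = -(22.375)/(28.322) = -0.7900.
The system's lateral magnification is m_1 m_2 = (0.5424)(-0.7900) = -0.4285.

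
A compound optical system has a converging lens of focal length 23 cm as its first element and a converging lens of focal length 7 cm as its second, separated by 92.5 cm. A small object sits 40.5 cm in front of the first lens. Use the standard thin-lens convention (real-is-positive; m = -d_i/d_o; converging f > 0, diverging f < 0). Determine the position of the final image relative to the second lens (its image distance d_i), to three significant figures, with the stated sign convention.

8.52 cm

Applying the thin-lens equation to the first lens, 1/23 = 1/40.5 + 1/d_i1, which gives d_i1 = 53.229 cm.
Object distance for lens 2: d_o2 = 92.5 - 53.229 = 39.271 cm.
Applying the thin-lens equation again with f_2 = 7 cm and d_o2 = 39.271 cm gives d_i2 = 8.518 cm.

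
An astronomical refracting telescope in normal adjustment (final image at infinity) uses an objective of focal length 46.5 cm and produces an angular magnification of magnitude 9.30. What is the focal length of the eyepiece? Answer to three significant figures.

5.00 cm

|M| = f_obj/f_eye, so f_eye = f_obj/|M| = 46.5/9.3 = 5.000 cm.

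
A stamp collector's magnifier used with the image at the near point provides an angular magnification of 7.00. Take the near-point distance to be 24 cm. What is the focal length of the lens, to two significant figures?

4.0 cm

For the image at the near point, M = 1 + D/f.
f = D/(M - 1) = 24/(7.0 - 1) = 4.000 cm.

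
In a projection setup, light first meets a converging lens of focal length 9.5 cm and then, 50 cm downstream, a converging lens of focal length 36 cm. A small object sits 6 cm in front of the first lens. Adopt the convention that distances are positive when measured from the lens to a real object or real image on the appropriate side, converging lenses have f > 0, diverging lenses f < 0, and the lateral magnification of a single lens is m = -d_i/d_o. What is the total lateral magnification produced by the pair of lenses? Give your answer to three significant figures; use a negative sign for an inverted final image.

First lens: d_i1 = 1/(1/9.5 - 1/6) = -16.286 cm.
m_1 = -(-16.286)/6 = 2.7143.
The intermediate image is virtual, 16.286 cm to the left of lens 1, so d_o2 = L - d_i1 = 50 - (-16.286) = 66.286 cm.
Second lens: d_i2 = 1/(1/36 - 1/(66.286)) = 78.792 cm.
m_2 = -(78.792)/(66.286) = -1.1887.
The system's lateral magnification is m_1 m_2 = (2.7143)(-1.1887) = -3.2264.

-3.23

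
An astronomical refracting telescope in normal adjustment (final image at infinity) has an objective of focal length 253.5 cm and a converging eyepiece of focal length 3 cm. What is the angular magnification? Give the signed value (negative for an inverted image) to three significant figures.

M = -f_obj/f_eye = -253.5/(3) = -84.500.

-84.5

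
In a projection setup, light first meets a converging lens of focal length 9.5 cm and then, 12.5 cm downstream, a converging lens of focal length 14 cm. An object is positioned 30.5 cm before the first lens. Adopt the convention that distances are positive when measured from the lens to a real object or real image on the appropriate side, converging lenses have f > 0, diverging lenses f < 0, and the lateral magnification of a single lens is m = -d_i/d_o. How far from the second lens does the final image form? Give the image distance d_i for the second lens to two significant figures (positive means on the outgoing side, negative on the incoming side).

1.2 cm

Lens 1: 1/d_i1 = 1/f_1 - 1/d_o1 = 1/9.5 - 1/30.5 = 0.07248 cm^-1, so d_i1 = 13.798 cm.
Since 13.798 cm > 12.5 cm, the first image lies past the second lens and serves as a virtual object: d_o2 = L - d_i1 = -1.298 cm.
Lens 2: 1/d_i2 = 1/f_2 - 1/d_o2 = 1/14 - 1/(-1.298) = 0.84207 cm^-1, so d_i2 = 1.188 cm.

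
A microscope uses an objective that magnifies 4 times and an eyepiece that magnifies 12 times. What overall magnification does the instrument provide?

48

The overall magnification of a compound microscope is the product of the objective and eyepiece magnifications:
M = M_obj x M_eye = 4 x 12 = 48.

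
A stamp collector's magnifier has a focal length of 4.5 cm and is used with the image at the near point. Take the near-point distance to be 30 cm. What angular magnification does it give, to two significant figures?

M = 1 + D/f = 1 + 30/4.5 = 7.667.

7.7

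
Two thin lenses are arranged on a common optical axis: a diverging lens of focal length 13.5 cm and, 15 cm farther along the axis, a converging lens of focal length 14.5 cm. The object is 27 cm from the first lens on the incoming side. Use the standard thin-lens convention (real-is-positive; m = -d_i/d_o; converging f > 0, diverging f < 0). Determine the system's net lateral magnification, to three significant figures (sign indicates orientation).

-0.509

Applying the thin-lens equation to the first lens, 1/(-13.5) = 1/27 + 1/d_i1, which gives d_i1 = -9.000 cm.
Its lateral magnification is m_1 = -d_i1/d_o1 = -(-9.000)/27 = 0.3333.
The intermediate image is virtual, 9.000 cm to the left of lens 1, so d_o2 = L - d_i1 = 15 - (-9.000) = 24.000 cm.
Applying the thin-lens equation again with f_2 = 14.5 cm and d_o2 = 24.000 cm gives d_i2 = 36.632 cm.
m_2 = -(36.632)/(24.000) = -1.5263.
The system's lateral magnification is m_1 m_2 = (0.3333)(-1.5263) = -0.5088.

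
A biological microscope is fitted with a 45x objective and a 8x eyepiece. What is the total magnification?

The overall magnification of a compound microscope is the product of the objective and eyepiece magnifications:
M = M_obj x M_eye = 45 x 8 = 360.

360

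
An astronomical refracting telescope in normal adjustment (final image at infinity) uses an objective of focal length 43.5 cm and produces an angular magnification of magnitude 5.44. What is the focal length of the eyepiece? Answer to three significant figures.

|M| = f_obj/f_eye, so f_eye = f_obj/|M| = 43.5/5.44 = 7.996 cm.

8.00 cm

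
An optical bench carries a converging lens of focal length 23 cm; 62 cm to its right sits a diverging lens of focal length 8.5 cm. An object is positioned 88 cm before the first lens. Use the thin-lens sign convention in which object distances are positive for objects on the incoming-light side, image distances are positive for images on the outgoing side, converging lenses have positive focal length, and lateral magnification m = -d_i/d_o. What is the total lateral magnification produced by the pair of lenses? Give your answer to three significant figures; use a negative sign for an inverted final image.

Applying the thin-lens equation to the first lens, 1/23 = 1/88 + 1/d_i1, which gives d_i1 = 31.138 cm.
Its lateral magnification is m_1 = -d_i1/d_o1 = -(31.138)/88 = -0.3538.
That image sits 30.862 cm in front of the second lens, so d_o2 = 30.862 cm.
Applying the thin-lens equation again with f_2 = -8.5 cm and d_o2 = 30.862 cm gives d_i2 = -6.664 cm.
m_2 = -(-6.664)/(30.862) = 0.2159.
Total m = m_1 x m_2 = (-0.3538)(0.2159) = -0.0764.

-0.0764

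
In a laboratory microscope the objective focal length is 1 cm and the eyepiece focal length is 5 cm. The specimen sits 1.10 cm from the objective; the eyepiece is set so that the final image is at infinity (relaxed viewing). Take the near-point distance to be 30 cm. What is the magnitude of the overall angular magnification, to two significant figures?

Objective: 1/d_i = 1/f_obj - 1/d_o = 1/1 - 1/1.10 = 0.09091 cm^-1, so d_i = 11.000 cm.
m_obj = -d_i/d_o = -11.000/1.10 = -10.000.
Eyepiece angular magnification (image at infinity): M_eye = D/f_e = 30/5 = 6.000.
Overall M = m_obj x M_eye = (-10.000)(6.000) = -60.00.
|M| = 60.00.

60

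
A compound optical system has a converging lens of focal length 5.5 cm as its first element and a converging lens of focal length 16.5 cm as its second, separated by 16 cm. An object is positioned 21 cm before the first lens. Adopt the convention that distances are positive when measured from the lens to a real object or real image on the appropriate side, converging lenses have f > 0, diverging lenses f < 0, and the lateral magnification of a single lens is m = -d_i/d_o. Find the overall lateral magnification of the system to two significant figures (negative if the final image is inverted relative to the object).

Lens 1: 1/d_i1 = 1/f_1 - 1/d_o1 = 1/5.5 - 1/21 = 0.13420 cm^-1, so d_i1 = 7.452 cm.
m_1 = -(7.452)/21 = -0.3548.
That image sits 8.548 cm in front of the second lens, so d_o2 = 8.548 cm.
Lens 2: 1/d_i2 = 1/f_2 - 1/d_o2 = 1/16.5 - 1/(8.548) = -0.05638 cm^-1, so d_i2 = -17.738 cm.
m_2 = -(-17.738)/(8.548) = 2.0751.
The system's lateral magnification is m_1 m_2 = (-0.3548)(2.0751) = -0.7363.

-0.74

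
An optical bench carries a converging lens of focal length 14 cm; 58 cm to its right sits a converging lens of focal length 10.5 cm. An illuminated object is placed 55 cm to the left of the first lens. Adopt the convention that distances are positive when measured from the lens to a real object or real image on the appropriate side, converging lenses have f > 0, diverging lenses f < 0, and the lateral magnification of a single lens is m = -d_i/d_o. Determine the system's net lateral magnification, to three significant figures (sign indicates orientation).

First lens: d_i1 = 1/(1/14 - 1/55) = 18.780 cm.
m_1 = -(18.780)/55 = -0.3415.
That image sits 39.220 cm in front of the second lens, so d_o2 = 39.220 cm.
Second lens: d_i2 = 1/(1/10.5 - 1/(39.220)) = 14.339 cm.
m_2 = -(14.339)/(39.220) = -0.3656.
Overall magnification: m = m_1 m_2 = 0.1248.

0.125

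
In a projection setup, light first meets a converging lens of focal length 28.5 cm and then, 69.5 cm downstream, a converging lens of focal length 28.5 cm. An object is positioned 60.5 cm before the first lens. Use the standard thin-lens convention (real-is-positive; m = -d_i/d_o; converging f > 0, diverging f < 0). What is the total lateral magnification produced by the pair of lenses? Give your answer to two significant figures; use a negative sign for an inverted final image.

First lens: d_i1 = 1/(1/28.5 - 1/60.5) = 53.883 cm.
m_1 = -(53.883)/60.5 = -0.8906.
Object distance for lens 2: d_o2 = 69.5 - 53.883 = 15.617 cm.
Second lens: d_i2 = 1/(1/28.5 - 1/(15.617)) = -34.549 cm.
m_2 = -(-34.549)/(15.617) = 2.2122.
The system's lateral magnification is m_1 m_2 = (-0.8906)(2.2122) = -1.9703.

-2.0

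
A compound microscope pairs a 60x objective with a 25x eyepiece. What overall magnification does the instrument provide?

The overall magnification of a compound microscope is the product of the objective and eyepiece magnifications:
M = M_obj x M_eye = 60 x 25 = 1500.

1500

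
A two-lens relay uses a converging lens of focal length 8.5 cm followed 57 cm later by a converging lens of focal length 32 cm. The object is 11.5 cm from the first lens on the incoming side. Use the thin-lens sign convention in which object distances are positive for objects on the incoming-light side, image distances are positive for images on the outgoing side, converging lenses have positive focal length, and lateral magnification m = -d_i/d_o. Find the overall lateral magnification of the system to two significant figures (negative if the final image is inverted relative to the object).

-12

First lens: d_i1 = 1/(1/8.5 - 1/11.5) = 32.583 cm.
m_1 = -(32.583)/11.5 = -2.8333.
That image sits 24.417 cm in front of the second lens, so d_o2 = 24.417 cm.
Second lens: d_i2 = 1/(1/32 - 1/(24.417)) = -103.033 cm.
m_2 = -(-103.033)/(24.417) = 4.2198.
Overall magnification: m = m_1 m_2 = -11.9560.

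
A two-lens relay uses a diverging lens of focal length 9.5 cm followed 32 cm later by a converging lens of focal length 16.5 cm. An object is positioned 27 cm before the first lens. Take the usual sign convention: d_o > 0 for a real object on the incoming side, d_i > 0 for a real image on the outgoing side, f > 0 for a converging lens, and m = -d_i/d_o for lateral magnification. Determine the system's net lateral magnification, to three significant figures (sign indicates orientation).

-0.191

First lens: d_i1 = 1/(1/(-9.5) - 1/27) = -7.027 cm.
m_1 = -(-7.027)/27 = 0.2603.
The intermediate image is virtual, 7.027 cm to the left of lens 1, so d_o2 = L - d_i1 = 32 - (-7.027) = 39.027 cm.
Second lens: d_i2 = 1/(1/16.5 - 1/(39.027)) = 28.585 cm.
m_2 = -(28.585)/(39.027) = -0.7324.
Overall magnification: m = m_1 m_2 = -0.1906.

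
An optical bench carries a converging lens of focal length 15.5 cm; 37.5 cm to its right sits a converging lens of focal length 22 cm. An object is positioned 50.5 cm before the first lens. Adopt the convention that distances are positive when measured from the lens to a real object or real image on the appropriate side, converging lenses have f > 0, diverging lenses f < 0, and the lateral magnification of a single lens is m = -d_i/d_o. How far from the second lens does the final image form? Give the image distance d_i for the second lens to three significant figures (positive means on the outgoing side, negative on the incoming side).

Lens 1: 1/d_i1 = 1/f_1 - 1/d_o1 = 1/15.5 - 1/50.5 = 0.04471 cm^-1, so d_i1 = 22.364 cm.
That image sits 15.136 cm in front of the second lens, so d_o2 = 15.136 cm.
Lens 2: 1/d_i2 = 1/f_2 - 1/d_o2 = 1/22 - 1/(15.136) = -0.02061 cm^-1, so d_i2 = -48.510 cm.

-48.5 cm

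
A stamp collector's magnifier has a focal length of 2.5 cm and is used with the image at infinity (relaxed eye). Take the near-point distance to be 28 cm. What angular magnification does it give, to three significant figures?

M = D/f = 28/2.5 = 11.200.

11.2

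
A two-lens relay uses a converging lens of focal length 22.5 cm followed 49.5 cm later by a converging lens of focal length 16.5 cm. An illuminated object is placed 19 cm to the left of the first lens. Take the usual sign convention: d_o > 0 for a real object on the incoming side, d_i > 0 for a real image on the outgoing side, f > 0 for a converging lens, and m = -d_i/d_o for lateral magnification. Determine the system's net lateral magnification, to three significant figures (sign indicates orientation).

-0.684

First lens: d_i1 = 1/(1/22.5 - 1/19) = -122.143 cm.
m_1 = -(-122.143)/19 = 6.4286.
With d_i1 < 0 the first image is virtual and lies on the object side; the object distance for lens 2 is d_o2 = 49.5 - (-122.143) = 171.643 cm.
Second lens: d_i2 = 1/(1/16.5 - 1/(171.643)) = 18.255 cm.
m_2 = -(18.255)/(171.643) = -0.1064.
Total m = m_1 x m_2 = (6.4286)(-0.1064) = -0.6837.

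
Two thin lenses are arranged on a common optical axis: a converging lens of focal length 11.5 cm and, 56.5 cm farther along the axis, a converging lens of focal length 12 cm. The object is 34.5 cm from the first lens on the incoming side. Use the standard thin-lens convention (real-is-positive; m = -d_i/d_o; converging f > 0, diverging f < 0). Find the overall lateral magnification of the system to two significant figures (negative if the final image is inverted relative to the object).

0.22

Applying the thin-lens equation to the first lens, 1/11.5 = 1/34.5 + 1/d_i1, which gives d_i1 = 17.250 cm.
Its lateral magnification is m_1 = -d_i1/d_o1 = -(17.250)/34.5 = -0.5000.
That image sits 39.250 cm in front of the second lens, so d_o2 = 39.250 cm.
Applying the thin-lens equation again with f_2 = 12 cm and d_o2 = 39.250 cm gives d_i2 = 17.284 cm.
m_2 = -(17.284)/(39.250) = -0.4404.
Total m = m_1 x m_2 = (-0.5000)(-0.4404) = 0.2202.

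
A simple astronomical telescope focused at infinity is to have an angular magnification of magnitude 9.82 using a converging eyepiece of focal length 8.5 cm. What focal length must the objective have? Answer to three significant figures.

83.5 cm

|M| = f_obj/|f_eye|, so f_obj = |M| x |f_eye| = 9.82 x 8.5 = 83.470 cm.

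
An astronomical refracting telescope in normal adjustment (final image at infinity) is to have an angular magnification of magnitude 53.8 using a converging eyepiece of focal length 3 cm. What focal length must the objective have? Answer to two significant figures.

160 cm

|M| = f_obj/|f_eye|, so f_obj = |M| x |f_eye| = 53.8 x 3 = 161.400 cm.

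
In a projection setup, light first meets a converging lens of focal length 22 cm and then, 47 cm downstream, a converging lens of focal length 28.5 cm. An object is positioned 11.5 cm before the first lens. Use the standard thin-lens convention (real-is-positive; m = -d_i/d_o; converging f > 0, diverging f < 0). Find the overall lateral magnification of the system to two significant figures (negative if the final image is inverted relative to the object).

-1.4

Applying the thin-lens equation to the first lens, 1/22 = 1/11.5 + 1/d_i1, which gives d_i1 = -24.095 cm.
Its lateral magnification is m_1 = -d_i1/d_o1 = -(-24.095)/11.5 = 2.0952.
With d_i1 < 0 the first image is virtual and lies on the object side; the object distance for lens 2 is d_o2 = 47 - (-24.095) = 71.095 cm.
Applying the thin-lens equation again with f_2 = 28.5 cm and d_o2 = 71.095 cm gives d_i2 = 47.569 cm.
m_2 = -(47.569)/(71.095) = -0.6691.
Total m = m_1 x m_2 = (2.0952)(-0.6691) = -1.4019.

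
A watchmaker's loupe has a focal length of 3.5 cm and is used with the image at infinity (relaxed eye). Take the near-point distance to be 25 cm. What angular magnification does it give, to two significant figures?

M = D/f = 25/3.5 = 7.143.

7.1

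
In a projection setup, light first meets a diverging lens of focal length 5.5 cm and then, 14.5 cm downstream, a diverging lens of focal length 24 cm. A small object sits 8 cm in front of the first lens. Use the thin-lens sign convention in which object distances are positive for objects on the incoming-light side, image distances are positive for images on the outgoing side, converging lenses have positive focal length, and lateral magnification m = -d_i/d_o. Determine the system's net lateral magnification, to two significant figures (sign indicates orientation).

0.23

Applying the thin-lens equation to the first lens, 1/(-5.5) = 1/8 + 1/d_i1, which gives d_i1 = -3.259 cm.
Its lateral magnification is m_1 = -d_i1/d_o1 = -(-3.259)/8 = 0.4074.
With d_i1 < 0 the first image is virtual and lies on the object side; the object distance for lens 2 is d_o2 = 14.5 - (-3.259) = 17.759 cm.
Applying the thin-lens equation again with f_2 = -24 cm and d_o2 = 17.759 cm gives d_i2 = -10.207 cm.
m_2 = -(-10.207)/(17.759) = 0.5747.
Overall magnification: m = m_1 m_2 = 0.2341.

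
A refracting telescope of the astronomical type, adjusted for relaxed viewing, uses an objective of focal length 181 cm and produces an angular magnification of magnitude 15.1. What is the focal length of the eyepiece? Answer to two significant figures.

|M| = f_obj/f_eye, so f_eye = f_obj/|M| = 181/15.1 = 11.987 cm.

12 cm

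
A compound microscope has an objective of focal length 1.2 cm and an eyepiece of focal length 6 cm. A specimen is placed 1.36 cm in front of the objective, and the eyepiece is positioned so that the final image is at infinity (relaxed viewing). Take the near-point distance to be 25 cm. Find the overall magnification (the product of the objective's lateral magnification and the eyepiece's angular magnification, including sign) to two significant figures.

-31

Objective: 1/d_i = 1/f_obj - 1/d_o = 1/1.2 - 1/1.36 = 0.09804 cm^-1, so d_i = 10.200 cm.
m_obj = -d_i/d_o = -10.200/1.36 = -7.500.
Eyepiece angular magnification (image at infinity): M_eye = D/f_e = 25/6 = 4.167.
Overall M = m_obj x M_eye = (-7.500)(4.167) = -31.25.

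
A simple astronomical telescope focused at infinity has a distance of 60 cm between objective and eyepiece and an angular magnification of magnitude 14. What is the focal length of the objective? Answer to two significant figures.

In normal adjustment the tube length equals f_obj + f_eye and |M| = f_obj/f_eye.
So f_obj = 14 f_eye and 14 f_eye + f_eye = 60 cm, giving f_eye = 60/15 = 4.000 cm and f_obj = 56.000 cm.

56 cm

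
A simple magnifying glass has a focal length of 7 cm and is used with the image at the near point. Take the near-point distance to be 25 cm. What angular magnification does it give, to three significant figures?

4.57

M = 1 + D/f = 1 + 25/7 = 4.571.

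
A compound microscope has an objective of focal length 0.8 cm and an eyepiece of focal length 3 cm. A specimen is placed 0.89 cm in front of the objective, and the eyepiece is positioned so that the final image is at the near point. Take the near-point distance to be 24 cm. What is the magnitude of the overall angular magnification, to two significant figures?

Objective: 1/d_i = 1/f_obj - 1/d_o = 1/0.8 - 1/0.89 = 0.12640 cm^-1, so d_i = 7.911 cm.
m_obj = -d_i/d_o = -7.911/0.89 = -8.889.
Eyepiece angular magnification (image at near point): M_eye = 1 + D/f_e = 1 + 24/3 = 9.000.
Overall M = m_obj x M_eye = (-8.889)(9.000) = -80.00.
|M| = 80.00.

80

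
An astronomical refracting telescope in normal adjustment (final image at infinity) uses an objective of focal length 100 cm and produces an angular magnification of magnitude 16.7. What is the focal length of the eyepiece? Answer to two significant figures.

6.0 cm

|M| = f_obj/f_eye, so f_eye = f_obj/|M| = 100/16.7 = 5.988 cm.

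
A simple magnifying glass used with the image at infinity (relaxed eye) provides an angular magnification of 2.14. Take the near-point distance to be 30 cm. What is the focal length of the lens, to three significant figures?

14.0 cm

For the image at infinity, M = D/f.
f = D/M = 30/2.14 = 14.019 cm.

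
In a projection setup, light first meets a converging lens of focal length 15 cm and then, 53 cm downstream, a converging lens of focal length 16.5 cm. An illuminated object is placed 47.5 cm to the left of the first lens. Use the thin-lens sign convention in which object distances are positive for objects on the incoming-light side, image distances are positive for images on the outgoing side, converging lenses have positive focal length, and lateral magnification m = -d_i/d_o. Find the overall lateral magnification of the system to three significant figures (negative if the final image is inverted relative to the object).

0.522

First lens: d_i1 = 1/(1/15 - 1/47.5) = 21.923 cm.
m_1 = -(21.923)/47.5 = -0.4615.
That image sits 31.077 cm in front of the second lens, so d_o2 = 31.077 cm.
Second lens: d_i2 = 1/(1/16.5 - 1/(31.077)) = 35.177 cm.
m_2 = -(35.177)/(31.077) = -1.1319.
Overall magnification: m = m_1 m_2 = 0.5224.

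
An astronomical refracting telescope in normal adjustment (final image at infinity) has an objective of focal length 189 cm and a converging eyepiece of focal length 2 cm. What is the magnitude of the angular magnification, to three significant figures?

|M| = f_obj/|f_eye| = 189/2 = 94.500.

94.5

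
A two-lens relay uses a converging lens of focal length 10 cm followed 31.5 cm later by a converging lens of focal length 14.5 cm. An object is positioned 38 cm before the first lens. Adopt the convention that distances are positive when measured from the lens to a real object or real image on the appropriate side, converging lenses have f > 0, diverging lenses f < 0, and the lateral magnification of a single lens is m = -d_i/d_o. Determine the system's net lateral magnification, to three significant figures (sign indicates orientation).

Lens 1: 1/d_i1 = 1/f_1 - 1/d_o1 = 1/10 - 1/38 = 0.07368 cm^-1, so d_i1 = 13.571 cm.
m_1 = -(13.571)/38 = -0.3571.
Object distance for lens 2: d_o2 = 31.5 - 13.571 = 17.929 cm.
Lens 2: 1/d_i2 = 1/f_2 - 1/d_o2 = 1/14.5 - 1/(17.929) = 0.01319 cm^-1, so d_i2 = 75.823 cm.
m_2 = -(75.823)/(17.929) = -4.2292.
The system's lateral magnification is m_1 m_2 = (-0.3571)(-4.2292) = 1.5104.

1.51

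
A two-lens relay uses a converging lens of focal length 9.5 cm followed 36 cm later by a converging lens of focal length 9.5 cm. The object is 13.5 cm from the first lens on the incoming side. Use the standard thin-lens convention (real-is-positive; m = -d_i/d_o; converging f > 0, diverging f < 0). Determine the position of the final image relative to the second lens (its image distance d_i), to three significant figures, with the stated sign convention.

Applying the thin-lens equation to the first lens, 1/9.5 = 1/13.5 + 1/d_i1, which gives d_i1 = 32.062 cm.
That image sits 3.938 cm in front of the second lens, so d_o2 = 3.938 cm.
Applying the thin-lens equation again with f_2 = 9.5 cm and d_o2 = 3.938 cm gives d_i2 = -6.725 cm.

-6.72 cm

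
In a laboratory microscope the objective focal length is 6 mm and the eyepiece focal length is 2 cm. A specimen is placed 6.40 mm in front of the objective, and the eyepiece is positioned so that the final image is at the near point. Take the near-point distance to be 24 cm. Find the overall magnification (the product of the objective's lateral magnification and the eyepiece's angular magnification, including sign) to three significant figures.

-195

Convert to cm: f_obj = 6 mm = 0.6 cm; d_o = 6.40 mm = 0.64 cm.
Objective: 1/d_i = 1/f_obj - 1/d_o = 1/0.6 - 1/0.64 = 0.10417 cm^-1, so d_i = 9.600 cm.
m_obj = -d_i/d_o = -9.600/0.64 = -15.000.
Eyepiece angular magnification (image at near point): M_eye = 1 + D/f_e = 1 + 24/2 = 13.000.
Overall M = m_obj x M_eye = (-15.000)(13.000) = -195.00.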